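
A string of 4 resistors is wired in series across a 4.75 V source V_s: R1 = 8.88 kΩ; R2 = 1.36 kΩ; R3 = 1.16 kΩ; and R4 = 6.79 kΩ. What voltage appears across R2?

V ≈ 0.355 V

Total series resistance ΣR = 8.88 + 1.36 + 1.16 + 6.79 = 18.19 kΩ.
Voltage divider: V = V_s · (1.360 / 18.19) = 4.75 × 0.07477 = 0.3551 V.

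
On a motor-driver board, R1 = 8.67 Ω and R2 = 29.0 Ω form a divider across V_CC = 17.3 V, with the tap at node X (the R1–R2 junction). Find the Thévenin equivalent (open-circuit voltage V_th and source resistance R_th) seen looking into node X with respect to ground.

V_th ≈ 13.3 V, R_th ≈ 6.67 Ω

V_th is the unloaded tap voltage: V_CC · R2/(R1+R2) = 17.3 × 0.7698 = 13.32 V.
With V_CC suppressed (replaced by a short), R_th = R1 ‖ R2 = (8.670 × 29.0)/(8.670 + 29.0) = 6.675 Ω.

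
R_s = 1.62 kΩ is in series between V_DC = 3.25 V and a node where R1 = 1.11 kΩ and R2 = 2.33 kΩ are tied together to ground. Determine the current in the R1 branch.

I ≈ 0.928 mA

Equivalent of the parallel group: R_p = 0.7518 kΩ.
V_A by voltage divider: V_A = 3.25 × 0.7518/(1.62 + 0.7518) = 1.030 V.
I(R1) = V_A / R1 = 1.030/1.11 = 0.9281 mA.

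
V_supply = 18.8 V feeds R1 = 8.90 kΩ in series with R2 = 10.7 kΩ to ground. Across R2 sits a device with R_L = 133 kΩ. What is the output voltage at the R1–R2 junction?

First combine the lower leg with the load: R2 ‖ R_L = 9.903 kΩ.
Now apply the divider: V_out = 18.8 × 0.5267 = 9.902 V.

V_out ≈ 9.90 V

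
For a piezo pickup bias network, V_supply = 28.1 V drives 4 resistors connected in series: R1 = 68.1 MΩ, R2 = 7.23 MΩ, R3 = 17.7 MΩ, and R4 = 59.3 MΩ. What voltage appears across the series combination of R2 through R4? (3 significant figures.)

V ≈ 15.5 V

Total series resistance ΣR = 68.1 + 7.23 + 17.7 + 59.3 = 152.3 MΩ.
R_{R2..R4} = 7.23 + 17.7 + 59.3 = 84.23 MΩ.
By the voltage-divider rule, V = 28.1 × 84.23/152.3 = 15.54 V.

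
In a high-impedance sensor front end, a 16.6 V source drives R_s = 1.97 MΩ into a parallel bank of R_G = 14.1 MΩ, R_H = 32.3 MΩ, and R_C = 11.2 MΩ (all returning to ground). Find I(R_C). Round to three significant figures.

Equivalent of the parallel group: R_p = 5.231 MΩ.
Node voltage V_A = V_CC · R_p/(R_s + R_p) = 16.6 × 0.7264 = 12.06 V.
I(R_C) = V_A / R_C = 12.06/11.2 = 1.077 µA.
(Check via current divider: I_total = 2.305 µA; share G_k/ΣG = 0.4671 → same result.)

I ≈ 1.08 µA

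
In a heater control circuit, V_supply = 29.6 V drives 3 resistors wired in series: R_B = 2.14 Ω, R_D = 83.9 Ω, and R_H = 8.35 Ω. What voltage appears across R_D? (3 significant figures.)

V ≈ 26.3 V

Series total: ΣR = 2.14 + 83.9 + 8.35 = 94.39 Ω.
By the voltage-divider rule, V = 29.6 × 83.90/94.39 = 26.31 V.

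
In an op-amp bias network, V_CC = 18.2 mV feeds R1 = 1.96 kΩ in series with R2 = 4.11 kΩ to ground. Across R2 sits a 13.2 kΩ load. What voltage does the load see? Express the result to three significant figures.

V_out ≈ 11.2 mV

The load sits in parallel with R2, giving an effective lower resistance R2' = R2·R_L/(R2+R_L) = 3.134 kΩ.
Then V_out = V_CC · R2'/(R1 + R2') = 18.2 × 3.134/5.094 = 11.20 mV.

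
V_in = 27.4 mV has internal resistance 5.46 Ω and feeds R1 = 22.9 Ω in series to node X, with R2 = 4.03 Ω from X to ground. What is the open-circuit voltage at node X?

R1' = 5.46 + 22.9 = 28.36 Ω (source resistance + R1).
Open-circuit (no load on X): V_th = V_in · R2/(R1' + R2) = 27.4 × 4.03/(28.36 + 4.03) = 3.409 mV.

V_th ≈ 3.41 mV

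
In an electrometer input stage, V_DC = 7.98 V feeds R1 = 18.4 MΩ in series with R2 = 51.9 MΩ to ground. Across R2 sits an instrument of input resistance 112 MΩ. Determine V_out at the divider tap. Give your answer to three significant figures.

V_out ≈ 5.25 V

The load sits in parallel with R2, giving an effective lower resistance R2' = R2·R_L/(R2+R_L) = 35.47 MΩ.
Now apply the divider: V_out = 7.98 × 0.6584 = 5.254 V.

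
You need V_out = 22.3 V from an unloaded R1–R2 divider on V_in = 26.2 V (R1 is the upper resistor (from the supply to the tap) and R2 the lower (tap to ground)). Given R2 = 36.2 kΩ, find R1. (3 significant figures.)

R1 ≈ 6.33 kΩ

The divider ratio is R2/(R1+R2) = 22.3/26.2 = 0.8511.
Rearranging, R1 = R2·(1−k)/k = 36.2 × 0.1749 = 6.331 kΩ.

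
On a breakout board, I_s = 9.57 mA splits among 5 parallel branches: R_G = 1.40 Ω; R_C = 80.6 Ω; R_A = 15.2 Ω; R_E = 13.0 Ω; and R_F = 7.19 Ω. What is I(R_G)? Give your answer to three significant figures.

I ≈ 6.78 mA

Total conductance ΣG = 1/1.40 + 1/80.6 + 1/15.2 + 1/13.0 + 1/7.19 = 1.008 (units of 1/Ω).
R_G takes the fraction G_k/ΣG = 0.7143/1.008 = 0.7083, so I = 9.57 × 0.7083 = 6.778 mA.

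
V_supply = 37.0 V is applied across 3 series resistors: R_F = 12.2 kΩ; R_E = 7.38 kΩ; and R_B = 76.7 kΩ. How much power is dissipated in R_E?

The common current is I = 37.0/96.28 = 0.3843 mA.
P(R_E) = I²·R_E = (0.3843)² × 7.38 = 1.090 mW.

P ≈ 1.09 mW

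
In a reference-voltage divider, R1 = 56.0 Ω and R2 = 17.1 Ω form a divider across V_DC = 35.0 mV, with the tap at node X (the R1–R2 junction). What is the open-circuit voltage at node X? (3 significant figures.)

V_th ≈ 8.19 mV

Open-circuit (no load on X): V_th = V_DC · R2/(R1 + R2) = 35.0 × 17.1/(56.00 + 17.1) = 8.187 mV.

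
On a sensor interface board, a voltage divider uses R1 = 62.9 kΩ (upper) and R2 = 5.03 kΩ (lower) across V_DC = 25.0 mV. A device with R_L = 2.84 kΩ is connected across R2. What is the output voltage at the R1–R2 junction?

The load sits in parallel with R2, giving an effective lower resistance R2' = R2·R_L/(R2+R_L) = 1.815 kΩ.
Then V_out = V_DC · R2'/(R1 + R2') = 25.0 × 1.815/64.72 = 0.7012 mV.
(Unloaded it would be 1.85 mV; the load pulls it down.)

V_out ≈ 0.701 mV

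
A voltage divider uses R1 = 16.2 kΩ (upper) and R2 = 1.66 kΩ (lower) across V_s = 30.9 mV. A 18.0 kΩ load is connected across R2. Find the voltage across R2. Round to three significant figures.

R2 ‖ R_L = (1.66 × 18.0)/(1.66 + 18.0) = 1.520 kΩ.
Then V_out = V_s · R2'/(R1 + R2') = 30.9 × 1.520/17.72 = 2.650 mV.
(Unloaded it would be 2.87 mV; the load pulls it down.)

V_out ≈ 2.65 mV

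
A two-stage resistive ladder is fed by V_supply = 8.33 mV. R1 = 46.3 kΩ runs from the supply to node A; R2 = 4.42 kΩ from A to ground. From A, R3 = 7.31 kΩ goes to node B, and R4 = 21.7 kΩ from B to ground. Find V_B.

Looking into the second stage from A: R3 + R4 = 29.01 kΩ appears in parallel with R2.
R2 ‖ (R3+R4) = 3.836 kΩ.
V_A = 8.33 × 3.836/(46.3 + 3.836) = 0.6373 mV.
Then the unloaded second divider: V_B = V_A × R4/(R3+R4) = 0.6373 × 0.7480 = 0.4767 mV.

V_B ≈ 0.477 mV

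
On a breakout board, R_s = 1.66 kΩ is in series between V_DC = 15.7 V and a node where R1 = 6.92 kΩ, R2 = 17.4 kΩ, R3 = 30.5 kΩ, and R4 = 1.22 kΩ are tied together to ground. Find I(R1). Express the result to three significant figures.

Combine the parallel branches: R_p = (1/6.92 + 1/17.4 + 1/30.5 + 1/1.22)⁻¹ = 0.9484 kΩ.
V_A = 15.7 × 0.9484/2.608 = 5.708 V.
I(R1) = V_A / R1 = 5.708/6.92 = 0.8249 mA.
(Equivalently: I_total = 6.019 mA, then current-divider fraction G_k/ΣG = 0.1370.)

I ≈ 0.825 mA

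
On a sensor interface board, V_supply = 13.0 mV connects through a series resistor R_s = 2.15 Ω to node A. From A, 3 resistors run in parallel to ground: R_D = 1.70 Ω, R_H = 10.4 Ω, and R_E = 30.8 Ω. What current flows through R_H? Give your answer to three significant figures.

I ≈ 0.492 mA

Parallel bank: R_p = 1/(1/1.70 + 1/10.4 + 1/30.8) = 1.395 Ω.
V_A = 13.0 × 1.395/3.545 = 5.116 mV.
Branch current I = V_A/R_H = 5.116/10.4 = 0.4919 mA.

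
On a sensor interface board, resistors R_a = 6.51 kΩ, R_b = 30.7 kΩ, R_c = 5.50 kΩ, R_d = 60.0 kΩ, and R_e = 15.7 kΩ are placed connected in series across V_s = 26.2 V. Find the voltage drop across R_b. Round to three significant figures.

Total series resistance ΣR = 6.51 + 30.7 + 5.50 + 60.0 + 15.7 = 118.4 kΩ.
By the voltage-divider rule, V = 26.2 × 30.70/118.4 = 6.793 V.

V ≈ 6.79 V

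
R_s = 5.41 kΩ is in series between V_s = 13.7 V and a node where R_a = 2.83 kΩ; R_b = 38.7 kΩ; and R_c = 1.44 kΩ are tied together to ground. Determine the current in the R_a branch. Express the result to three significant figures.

I ≈ 0.711 mA

Combine the parallel branches: R_p = (1/2.83 + 1/38.7 + 1/1.44)⁻¹ = 0.9314 kΩ.
V_A by voltage divider: V_A = 13.7 × 0.9314/(5.41 + 0.9314) = 2.012 V.
I(R_a) = V_A / R_a = 2.012/2.83 = 0.7110 mA.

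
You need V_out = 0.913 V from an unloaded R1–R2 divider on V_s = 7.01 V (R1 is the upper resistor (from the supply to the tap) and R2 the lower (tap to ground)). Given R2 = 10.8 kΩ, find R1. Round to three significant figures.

Required fraction k = V_out/V_s = 0.1302.
Rearranging, R1 = R2·(1−k)/k = 10.8 × 6.678 = 72.12 kΩ.

R1 ≈ 72.1 kΩ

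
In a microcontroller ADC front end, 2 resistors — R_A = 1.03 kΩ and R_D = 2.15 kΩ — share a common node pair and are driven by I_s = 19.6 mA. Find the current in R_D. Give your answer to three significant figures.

For two parallel branches, I_k = I_s · (other R)/(sum of R).
So I = 19.6 × 1.03/3.180 = 6.348 mA.

I ≈ 6.35 mA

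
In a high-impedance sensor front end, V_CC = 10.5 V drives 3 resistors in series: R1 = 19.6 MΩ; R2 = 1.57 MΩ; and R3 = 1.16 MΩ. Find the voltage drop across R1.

V ≈ 9.22 V

Series total: ΣR = 19.6 + 1.57 + 1.16 = 22.33 MΩ.
V = V_CC · R/ΣR = 10.5 × 0.8777 = 9.216 V.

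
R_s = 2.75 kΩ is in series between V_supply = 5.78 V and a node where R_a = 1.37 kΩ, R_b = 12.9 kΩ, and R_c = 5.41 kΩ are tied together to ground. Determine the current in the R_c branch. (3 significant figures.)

I ≈ 0.287 mA

Parallel bank: R_p = 1/(1/1.37 + 1/12.9 + 1/5.41) = 1.008 kΩ.
V_A = 5.78 × 1.008/3.758 = 1.550 V.
Branch current I = V_A/R_c = 1.550/5.41 = 0.2865 mA.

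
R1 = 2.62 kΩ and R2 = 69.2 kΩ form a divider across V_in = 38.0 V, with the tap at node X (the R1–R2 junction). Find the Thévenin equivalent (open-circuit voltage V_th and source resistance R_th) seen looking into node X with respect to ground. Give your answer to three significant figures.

Open-circuit (no load on X): V_th = V_in · R2/(R1 + R2) = 38.0 × 69.2/(2.620 + 69.2) = 36.61 V.
With V_in suppressed (replaced by a short), R_th = R1 ‖ R2 = (2.620 × 69.2)/(2.620 + 69.2) = 2.524 kΩ.

V_th ≈ 36.6 V, R_th ≈ 2.52 kΩ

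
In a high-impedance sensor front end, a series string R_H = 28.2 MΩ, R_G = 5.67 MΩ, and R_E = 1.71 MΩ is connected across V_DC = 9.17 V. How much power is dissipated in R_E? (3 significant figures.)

Series current I = V_DC/ΣR = 9.17/35.58 = 0.2577 µA.
P = I²R = 0.06642 × 1.71 = 0.1136 µW.

P ≈ 0.114 µW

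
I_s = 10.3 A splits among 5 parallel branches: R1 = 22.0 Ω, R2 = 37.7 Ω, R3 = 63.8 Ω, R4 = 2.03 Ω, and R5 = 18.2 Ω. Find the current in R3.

I ≈ 0.254 A

ΣG = 1/22.0 + 1/37.7 + 1/63.8 + 1/2.03 + 1/18.2 = 0.6352.
By the current-divider rule, I = I_s · G_k/ΣG = 10.3 × 0.02468 = 0.2542 A.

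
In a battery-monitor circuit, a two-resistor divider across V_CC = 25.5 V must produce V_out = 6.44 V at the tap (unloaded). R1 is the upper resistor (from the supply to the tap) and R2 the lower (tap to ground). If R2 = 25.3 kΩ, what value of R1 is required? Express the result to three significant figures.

R1 ≈ 74.9 kΩ

Required fraction k = V_out/V_CC = 0.2525.
So R1 = R2 · (V_CC/V_out − 1) = 25.3 × (25.5/6.44 − 1) = 25.3 × 2.960 = 74.88 kΩ.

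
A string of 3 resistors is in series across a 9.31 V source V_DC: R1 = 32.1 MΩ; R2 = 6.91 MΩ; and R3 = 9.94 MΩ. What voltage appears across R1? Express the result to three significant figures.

Series total: ΣR = 32.1 + 6.91 + 9.94 = 48.95 MΩ.
V = V_DC · R/ΣR = 9.31 × 0.6558 = 6.105 V.

V ≈ 6.11 V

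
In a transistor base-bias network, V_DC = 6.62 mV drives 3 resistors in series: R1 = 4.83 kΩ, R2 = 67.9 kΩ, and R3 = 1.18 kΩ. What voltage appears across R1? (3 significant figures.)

Total series resistance ΣR = 4.83 + 67.9 + 1.18 = 73.91 kΩ.
By the voltage-divider rule, V = 6.62 × 4.830/73.91 = 0.4326 mV.

V ≈ 0.433 mV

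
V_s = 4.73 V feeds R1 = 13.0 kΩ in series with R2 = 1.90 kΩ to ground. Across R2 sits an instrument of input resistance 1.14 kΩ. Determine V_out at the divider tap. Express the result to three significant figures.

First combine the lower leg with the load: R2 ‖ R_L = 0.7125 kΩ.
Now apply the divider: V_out = 4.73 × 0.05196 = 0.2458 V.

V_out ≈ 0.246 V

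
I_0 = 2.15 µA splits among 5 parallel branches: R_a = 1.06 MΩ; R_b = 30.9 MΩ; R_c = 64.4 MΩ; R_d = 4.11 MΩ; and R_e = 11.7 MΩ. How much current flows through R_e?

Total conductance ΣG = 1/1.06 + 1/30.9 + 1/64.4 + 1/4.11 + 1/11.7 = 1.320 (units of 1/MΩ).
R_e takes the fraction G_k/ΣG = 0.08547/1.320 = 0.06475, so I = 2.15 × 0.06475 = 0.1392 µA.

I ≈ 0.139 µA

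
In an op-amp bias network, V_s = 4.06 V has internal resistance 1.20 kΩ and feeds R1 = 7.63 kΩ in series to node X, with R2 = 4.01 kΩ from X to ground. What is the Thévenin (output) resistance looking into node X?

R1' = 1.20 + 7.63 = 8.830 kΩ (source resistance + R1).
With V_s suppressed (replaced by a short), R_th = R1' ‖ R2 = (8.830 × 4.01)/(8.830 + 4.01) = 2.758 kΩ.

R_th ≈ 2.76 kΩ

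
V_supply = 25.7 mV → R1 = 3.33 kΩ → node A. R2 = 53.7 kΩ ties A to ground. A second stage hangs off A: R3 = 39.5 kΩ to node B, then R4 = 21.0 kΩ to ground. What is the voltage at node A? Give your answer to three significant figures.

V_A ≈ 23.0 mV

Looking into the second stage from A: R3 + R4 = 60.50 kΩ appears in parallel with R2.
Effective lower resistance at A: R2 ‖ 60.50 = 28.45 kΩ.
V_A = 25.7 × 28.45/(3.33 + 28.45) = 23.01 mV.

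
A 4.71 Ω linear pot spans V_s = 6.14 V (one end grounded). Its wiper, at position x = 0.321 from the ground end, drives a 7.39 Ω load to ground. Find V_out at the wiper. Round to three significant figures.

V_out ≈ 1.73 V

Split the track: R_lower = x·R_p = 1.512 Ω, R_upper = (1−x)·R_p = 3.198 Ω.
R_L loads the lower segment: effective lower R = 1.255 Ω.
Loaded-divider output: V_out = 6.14 × 0.2818 = 1.731 V.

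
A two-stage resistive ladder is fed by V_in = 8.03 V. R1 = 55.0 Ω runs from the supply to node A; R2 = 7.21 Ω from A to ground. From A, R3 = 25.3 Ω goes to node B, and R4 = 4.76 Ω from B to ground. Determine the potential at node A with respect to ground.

Looking into the second stage from A: R3 + R4 = 30.06 Ω appears in parallel with R2.
Effective lower resistance at A: R2 ‖ 30.06 = 5.815 Ω.
So V_A = 8.03 × 0.09562 = 0.7678 V.

V_A ≈ 0.768 V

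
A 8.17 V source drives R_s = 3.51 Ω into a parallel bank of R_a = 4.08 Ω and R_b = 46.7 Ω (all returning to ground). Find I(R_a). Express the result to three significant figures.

Parallel bank: R_p = 1/(1/4.08 + 1/46.7) = 3.752 Ω.
Node voltage V_A = V_s · R_p/(R_s + R_p) = 8.17 × 0.5167 = 4.221 V.
Branch current I = V_A/R_a = 4.221/4.08 = 1.035 A.

I ≈ 1.03 A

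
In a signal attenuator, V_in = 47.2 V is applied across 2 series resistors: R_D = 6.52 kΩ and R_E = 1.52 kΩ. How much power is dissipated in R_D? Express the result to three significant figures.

ΣR = 8.040 kΩ → I = 47.2/8.040 = 5.871 mA.
P = I²R = 34.46 × 6.52 = 224.7 mW.

P ≈ 225 mW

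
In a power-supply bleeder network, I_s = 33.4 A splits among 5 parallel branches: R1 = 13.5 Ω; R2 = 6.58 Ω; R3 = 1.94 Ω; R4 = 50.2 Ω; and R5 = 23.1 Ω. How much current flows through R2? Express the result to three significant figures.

ΣG = 1/13.5 + 1/6.58 + 1/1.94 + 1/50.2 + 1/23.1 = 0.8047.
Current divider: I(R2) = I_s · G_k/ΣG = 33.4 × (0.1520/0.8047) = 33.4 × 0.1889 = 6.308 A.

I ≈ 6.31 A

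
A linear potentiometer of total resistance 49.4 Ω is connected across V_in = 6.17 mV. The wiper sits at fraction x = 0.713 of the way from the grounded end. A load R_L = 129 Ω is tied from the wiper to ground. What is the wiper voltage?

V_out ≈ 4.08 mV

Lower segment x·R_p = 35.22 Ω; upper segment (1−x)·R_p = 14.18 Ω.
R_L loads the lower segment: effective lower R = 27.67 Ω.
V_out = 6.17 × 27.67/(14.18 + 27.67) = 4.080 mV.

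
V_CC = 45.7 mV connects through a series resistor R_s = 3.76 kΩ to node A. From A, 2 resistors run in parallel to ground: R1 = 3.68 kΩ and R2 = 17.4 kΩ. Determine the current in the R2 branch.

I ≈ 1.17 µA

Combine the parallel branches: R_p = (1/3.68 + 1/17.4)⁻¹ = 3.038 kΩ.
V_A = 45.7 × 3.038/6.798 = 20.42 mV.
Branch current I = V_A/R2 = 20.42/17.4 = 1.174 µA.
(Check via current divider: I_total = 6.723 µA; share G_k/ΣG = 0.1746 → same result.)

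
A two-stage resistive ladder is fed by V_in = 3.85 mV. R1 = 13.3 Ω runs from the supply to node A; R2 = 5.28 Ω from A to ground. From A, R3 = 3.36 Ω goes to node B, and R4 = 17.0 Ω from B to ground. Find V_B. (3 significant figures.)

Looking into the second stage from A: R3 + R4 = 20.36 Ω appears in parallel with R2.
R2 ‖ (R3+R4) = 4.193 Ω.
So V_A = 3.85 × 0.2397 = 0.9228 mV.
V_B = V_A × 0.8350 = 0.7705 mV.

V_B ≈ 0.770 mV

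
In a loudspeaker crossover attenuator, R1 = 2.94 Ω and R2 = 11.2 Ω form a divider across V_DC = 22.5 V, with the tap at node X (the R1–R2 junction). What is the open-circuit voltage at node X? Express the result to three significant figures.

Open-circuit (no load on X): V_th = V_DC · R2/(R1 + R2) = 22.5 × 11.2/(2.940 + 11.2) = 17.82 V.

V_th ≈ 17.8 V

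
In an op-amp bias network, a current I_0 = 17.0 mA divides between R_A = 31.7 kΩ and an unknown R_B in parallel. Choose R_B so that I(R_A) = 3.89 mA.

R_B ≈ 9.41 kΩ

Two-branch current divider: I_A = I_0 · R_B/(R_A + R_B).
3.89/17.0 = R_B/(R_A + R_B) → R_B = R_A · (0.2288)/(1 − 0.2288) = 31.7 × 0.2967 = 9.406 kΩ.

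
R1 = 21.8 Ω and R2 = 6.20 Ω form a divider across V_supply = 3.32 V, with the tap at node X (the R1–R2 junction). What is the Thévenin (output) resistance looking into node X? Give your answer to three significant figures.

Looking into X with the source shorted: R_th = R1·R2/(R1+R2) = 21.80 × 6.20/28.00 = 4.827 Ω.

R_th ≈ 4.83 Ω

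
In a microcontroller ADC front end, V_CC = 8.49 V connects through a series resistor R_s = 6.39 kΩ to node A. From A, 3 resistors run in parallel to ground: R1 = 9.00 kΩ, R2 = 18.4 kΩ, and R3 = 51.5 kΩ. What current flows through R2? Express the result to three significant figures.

I ≈ 0.212 mA

Equivalent of the parallel group: R_p = 5.409 kΩ.
V_A by voltage divider: V_A = 8.49 × 5.409/(6.39 + 5.409) = 3.892 V.
I(R2) = V_A / R2 = 3.892/18.4 = 0.2115 mA.
(Equivalently: I_total = 0.7196 mA, then current-divider fraction G_k/ΣG = 0.2940.)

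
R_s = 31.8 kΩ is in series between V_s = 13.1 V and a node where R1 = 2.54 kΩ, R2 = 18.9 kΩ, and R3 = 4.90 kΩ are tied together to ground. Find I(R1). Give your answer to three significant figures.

Parallel bank: R_p = 1/(1/2.54 + 1/18.9 + 1/4.90) = 1.537 kΩ.
V_A by voltage divider: V_A = 13.1 × 1.537/(31.8 + 1.537) = 0.6039 V.
Branch current I = V_A/R1 = 0.6039/2.54 = 0.2378 mA.
(Check via current divider: I_total = 0.3930 mA; share G_k/ΣG = 0.6050 → same result.)

I ≈ 0.238 mA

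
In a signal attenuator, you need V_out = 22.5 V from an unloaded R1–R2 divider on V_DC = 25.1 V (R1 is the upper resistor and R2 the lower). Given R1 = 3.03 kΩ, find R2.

R2 ≈ 26.2 kΩ

The divider ratio is R2/(R1+R2) = 22.5/25.1 = 0.8964.
So R2 = R1 · V_out/(V_DC − V_out) = 3.03 × 22.5/(25.1 − 22.5) = 3.03 × 8.654 = 26.22 kΩ.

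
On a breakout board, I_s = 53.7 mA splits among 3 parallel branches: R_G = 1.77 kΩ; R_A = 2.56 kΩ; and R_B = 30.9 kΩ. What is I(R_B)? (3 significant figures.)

Total conductance ΣG = 1/1.77 + 1/2.56 + 1/30.9 = 0.9880 (units of 1/kΩ).
Current divider: I(R_B) = I_s · G_k/ΣG = 53.7 × (0.03236/0.9880) = 53.7 × 0.03276 = 1.759 mA.

I ≈ 1.76 mA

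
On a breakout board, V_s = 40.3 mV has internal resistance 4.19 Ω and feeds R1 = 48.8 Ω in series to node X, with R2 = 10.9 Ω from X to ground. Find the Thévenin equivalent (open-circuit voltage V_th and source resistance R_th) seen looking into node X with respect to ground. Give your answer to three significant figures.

R1' = 4.19 + 48.8 = 52.99 Ω (source resistance + R1).
V_th is the unloaded tap voltage: V_s · R2/(R1'+R2) = 40.3 × 0.1706 = 6.875 mV.
Looking into X with the source shorted: R_th = R1'·R2/(R1'+R2) = 52.99 × 10.9/63.89 = 9.040 Ω.

V_th ≈ 6.88 mV, R_th ≈ 9.04 Ω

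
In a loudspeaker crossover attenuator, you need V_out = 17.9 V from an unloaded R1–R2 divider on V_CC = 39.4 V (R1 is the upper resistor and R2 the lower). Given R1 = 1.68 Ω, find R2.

R2 ≈ 1.40 Ω

The divider ratio is R2/(R1+R2) = 17.9/39.4 = 0.4543.
So R2 = R1 · V_out/(V_CC − V_out) = 1.68 × 17.9/(39.4 − 17.9) = 1.68 × 0.8326 = 1.399 Ω.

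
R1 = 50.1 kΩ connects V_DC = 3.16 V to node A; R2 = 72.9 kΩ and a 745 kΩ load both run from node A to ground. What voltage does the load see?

R2 ‖ R_L = (72.9 × 745)/(72.9 + 745) = 66.40 kΩ.
Voltage divider with the loaded lower leg: V_out = 3.16 × 66.40/(50.1 + 66.40) = 3.16 × 0.5700 = 1.801 V.
(Unloaded it would be 1.87 V; the load pulls it down.)

V_out ≈ 1.80 V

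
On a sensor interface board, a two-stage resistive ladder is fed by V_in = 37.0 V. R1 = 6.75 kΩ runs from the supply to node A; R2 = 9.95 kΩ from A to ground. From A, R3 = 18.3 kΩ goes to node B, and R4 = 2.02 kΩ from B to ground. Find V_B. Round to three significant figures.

V_B ≈ 1.83 V

The second stage (R3 + R4 = 20.32 kΩ) loads node A in parallel with R2.
R2 ‖ (R3+R4) = 6.679 kΩ.
V_A = 37.0 × 6.679/(6.75 + 6.679) = 18.40 V.
Then the unloaded second divider: V_B = V_A × R4/(R3+R4) = 18.40 × 0.09941 = 1.829 V.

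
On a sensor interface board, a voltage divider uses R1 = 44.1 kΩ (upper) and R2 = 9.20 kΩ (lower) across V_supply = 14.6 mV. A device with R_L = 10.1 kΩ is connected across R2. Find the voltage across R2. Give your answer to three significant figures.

V_out ≈ 1.44 mV

R2 ‖ R_L = (9.20 × 10.1)/(9.20 + 10.1) = 4.815 kΩ.
Now apply the divider: V_out = 14.6 × 0.09843 = 1.437 mV.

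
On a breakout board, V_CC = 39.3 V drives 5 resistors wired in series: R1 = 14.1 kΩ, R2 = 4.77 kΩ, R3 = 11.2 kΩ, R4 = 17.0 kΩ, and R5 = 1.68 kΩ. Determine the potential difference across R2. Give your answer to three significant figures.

ΣR = 14.1 + 4.77 + 11.2 + 17.0 + 1.68 = 48.75 kΩ.
V = V_CC · R/ΣR = 39.3 × 0.09785 = 3.845 V.

V ≈ 3.85 V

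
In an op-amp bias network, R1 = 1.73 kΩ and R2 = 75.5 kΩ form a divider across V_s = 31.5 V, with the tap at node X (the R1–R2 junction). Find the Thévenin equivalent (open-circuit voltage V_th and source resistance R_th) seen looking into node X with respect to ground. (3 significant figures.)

With X open, the divider is unloaded: V_th = 31.5 × 75.5/77.23 = 30.79 V.
Zeroing V_s shorts the top of R1 to ground, so R_th = R1 ‖ R2 = 1.691 kΩ.

V_th ≈ 30.8 V, R_th ≈ 1.69 kΩ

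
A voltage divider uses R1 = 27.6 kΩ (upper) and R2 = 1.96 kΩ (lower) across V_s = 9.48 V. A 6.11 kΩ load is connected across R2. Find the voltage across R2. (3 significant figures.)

R2 ‖ R_L = (1.96 × 6.11)/(1.96 + 6.11) = 1.484 kΩ.
Voltage divider with the loaded lower leg: V_out = 9.48 × 1.484/(27.6 + 1.484) = 9.48 × 0.05102 = 0.4837 V.

V_out ≈ 0.484 V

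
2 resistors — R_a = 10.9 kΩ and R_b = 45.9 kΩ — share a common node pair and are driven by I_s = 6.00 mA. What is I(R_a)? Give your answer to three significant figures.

Two-branch current divider: I_k = I_s · R_other/(R_1 + R_2).
I(R_a) = 6.00 × 45.9/(10.9 + 45.9) = 6.00 × 0.8081 = 4.849 mA.

I ≈ 4.85 mA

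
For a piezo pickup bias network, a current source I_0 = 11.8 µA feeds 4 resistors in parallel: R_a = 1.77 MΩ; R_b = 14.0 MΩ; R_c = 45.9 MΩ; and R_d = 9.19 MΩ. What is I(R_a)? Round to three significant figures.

ΣG = 1/1.77 + 1/14.0 + 1/45.9 + 1/9.19 = 0.7670.
Current divider: I(R_a) = I_0 · G_k/ΣG = 11.8 × (0.5650/0.7670) = 11.8 × 0.7366 = 8.692 µA.

I ≈ 8.69 µA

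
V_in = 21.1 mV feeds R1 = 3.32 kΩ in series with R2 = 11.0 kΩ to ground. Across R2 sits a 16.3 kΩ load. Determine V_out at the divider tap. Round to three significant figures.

R2 ‖ R_L = (11.0 × 16.3)/(11.0 + 16.3) = 6.568 kΩ.
Now apply the divider: V_out = 21.1 × 0.6642 = 14.02 mV.
(Unloaded it would be 16.2 mV; the load pulls it down.)

V_out ≈ 14.0 mV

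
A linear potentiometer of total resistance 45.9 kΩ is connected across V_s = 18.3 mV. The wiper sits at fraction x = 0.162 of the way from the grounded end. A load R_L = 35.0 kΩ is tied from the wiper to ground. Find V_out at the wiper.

V_out ≈ 2.52 mV

The pot divides into 38.46 kΩ above the wiper and 7.436 kΩ below.
Lower segment in parallel with the load: 7.436 ‖ 35.0 = 6.133 kΩ.
V_out = 18.3 × 6.133/(38.46 + 6.133) = 2.517 mV.
(Unloaded: V_out = x·V_s = 2.96 mV.)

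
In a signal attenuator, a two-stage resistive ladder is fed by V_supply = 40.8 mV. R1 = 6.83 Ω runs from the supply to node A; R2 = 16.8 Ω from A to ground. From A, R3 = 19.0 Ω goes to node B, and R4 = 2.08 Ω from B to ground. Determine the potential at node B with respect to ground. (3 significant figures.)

V_B ≈ 2.33 mV

Node A sees R2 in parallel with the series input of stage 2, R3 + R4 = 21.08 Ω.
R2 ‖ (R3+R4) = 9.349 Ω.
So V_A = 40.8 × 0.5779 = 23.58 mV.
Stage 2 is unloaded, so V_B = V_A · R4/(R3+R4) = 23.58 × 2.08/21.08 = 2.326 mV.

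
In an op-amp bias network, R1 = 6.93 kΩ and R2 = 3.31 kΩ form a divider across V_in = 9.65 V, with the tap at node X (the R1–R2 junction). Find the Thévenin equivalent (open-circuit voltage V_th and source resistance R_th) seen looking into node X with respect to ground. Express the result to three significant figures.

V_th ≈ 3.12 V, R_th ≈ 2.24 kΩ

V_th is the unloaded tap voltage: V_in · R2/(R1+R2) = 9.65 × 0.3232 = 3.119 V.
Looking into X with the source shorted: R_th = R1·R2/(R1+R2) = 6.930 × 3.31/10.24 = 2.240 kΩ.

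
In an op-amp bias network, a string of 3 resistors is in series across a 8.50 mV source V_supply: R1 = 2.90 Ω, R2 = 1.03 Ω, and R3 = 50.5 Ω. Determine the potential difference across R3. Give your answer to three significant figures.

V ≈ 7.89 mV

Series total: ΣR = 2.90 + 1.03 + 50.5 = 54.43 Ω.
Voltage divider: V = V_supply · (50.50 / 54.43) = 8.50 × 0.9278 = 7.886 mV.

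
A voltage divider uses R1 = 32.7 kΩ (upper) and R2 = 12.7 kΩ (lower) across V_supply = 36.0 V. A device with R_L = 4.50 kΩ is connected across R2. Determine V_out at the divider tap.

V_out ≈ 3.32 V

The load sits in parallel with R2, giving an effective lower resistance R2' = R2·R_L/(R2+R_L) = 3.323 kΩ.
Then V_out = V_supply · R2'/(R1 + R2') = 36.0 × 3.323/36.02 = 3.321 V.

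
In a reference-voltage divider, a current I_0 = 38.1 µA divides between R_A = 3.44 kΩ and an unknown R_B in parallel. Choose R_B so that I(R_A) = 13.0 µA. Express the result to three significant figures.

R_B ≈ 1.78 kΩ

In a two-way split, I_A/I_0 = R_B/(R_A + R_B).
With f = 0.3412, R_B = R_A · f/(1−f) = 3.44 × 0.5179 = 1.782 kΩ.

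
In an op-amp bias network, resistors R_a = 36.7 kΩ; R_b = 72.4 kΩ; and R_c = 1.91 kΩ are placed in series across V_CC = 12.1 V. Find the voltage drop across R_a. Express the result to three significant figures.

V ≈ 4.00 V

Series total: ΣR = 36.7 + 72.4 + 1.91 = 111.0 kΩ.
V = V_CC · R/ΣR = 12.1 × 0.3306 = 4.000 V.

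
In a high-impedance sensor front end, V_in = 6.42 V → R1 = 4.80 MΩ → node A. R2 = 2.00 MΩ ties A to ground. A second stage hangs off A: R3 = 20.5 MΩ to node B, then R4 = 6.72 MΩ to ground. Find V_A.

The second stage (R3 + R4 = 27.22 MΩ) loads node A in parallel with R2.
R2 ‖ (R3+R4) = 1.863 MΩ.
V_A = 6.42 × 1.863/(4.80 + 1.863) = 1.795 V.

V_A ≈ 1.80 V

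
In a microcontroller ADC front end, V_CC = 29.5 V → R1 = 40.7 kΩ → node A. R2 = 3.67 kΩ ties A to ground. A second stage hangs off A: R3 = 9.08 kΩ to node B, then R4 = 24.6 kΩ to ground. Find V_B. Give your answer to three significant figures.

V_B ≈ 1.62 V

The second stage (R3 + R4 = 33.68 kΩ) loads node A in parallel with R2.
R2 ‖ (R3+R4) = 3.309 kΩ.
V_A = 29.5 × 3.309/(40.7 + 3.309) = 2.218 V.
Stage 2 is unloaded, so V_B = V_A · R4/(R3+R4) = 2.218 × 24.6/33.68 = 1.620 V.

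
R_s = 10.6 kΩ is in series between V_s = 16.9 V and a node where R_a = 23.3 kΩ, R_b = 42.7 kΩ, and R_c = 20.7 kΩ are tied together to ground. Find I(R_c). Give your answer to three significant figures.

Parallel bank: R_p = 1/(1/23.3 + 1/42.7 + 1/20.7) = 8.722 kΩ.
Node voltage V_A = V_s · R_p/(R_s + R_p) = 16.9 × 0.4514 = 7.629 V.
Branch current I = V_A/R_c = 7.629/20.7 = 0.3685 mA.
(Equivalently: I_total = 0.8746 mA, then current-divider fraction G_k/ΣG = 0.4214.)

I ≈ 0.369 mA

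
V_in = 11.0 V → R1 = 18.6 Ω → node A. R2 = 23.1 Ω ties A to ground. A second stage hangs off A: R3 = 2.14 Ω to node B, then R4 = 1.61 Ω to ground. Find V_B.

Looking into the second stage from A: R3 + R4 = 3.750 Ω appears in parallel with R2.
R2 ‖ (R3+R4) = 3.226 Ω.
V_A = 11.0 × 3.226/(18.6 + 3.226) = 1.626 V.
V_B = V_A × 0.4293 = 0.6981 V.

V_B ≈ 0.698 V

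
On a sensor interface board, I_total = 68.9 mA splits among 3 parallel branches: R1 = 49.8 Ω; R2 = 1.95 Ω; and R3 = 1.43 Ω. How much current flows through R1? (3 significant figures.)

Total conductance ΣG = 1/49.8 + 1/1.95 + 1/1.43 = 1.232 (units of 1/Ω).
R1 takes the fraction G_k/ΣG = 0.02008/1.232 = 0.01630, so I = 68.9 × 0.01630 = 1.123 mA.

I ≈ 1.12 mA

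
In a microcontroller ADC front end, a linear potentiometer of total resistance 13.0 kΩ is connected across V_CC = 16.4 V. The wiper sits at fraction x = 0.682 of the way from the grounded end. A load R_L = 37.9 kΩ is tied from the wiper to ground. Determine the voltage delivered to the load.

Lower segment x·R_p = 8.866 kΩ; upper segment (1−x)·R_p = 4.134 kΩ.
R_L loads the lower segment: effective lower R = 7.185 kΩ.
Then V_out = V_CC · 7.185/(4.134 + 7.185) = 10.41 V.
(Unloaded: V_out = x·V_CC = 11.2 V.)

V_out ≈ 10.4 V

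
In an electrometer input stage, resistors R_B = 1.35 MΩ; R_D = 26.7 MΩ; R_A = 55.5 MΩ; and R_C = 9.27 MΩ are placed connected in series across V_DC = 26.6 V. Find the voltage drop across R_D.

V ≈ 7.65 V

Series total: ΣR = 1.35 + 26.7 + 55.5 + 9.27 = 92.82 MΩ.
Voltage divider: V = V_DC · (26.70 / 92.82) = 26.6 × 0.2877 = 7.652 V.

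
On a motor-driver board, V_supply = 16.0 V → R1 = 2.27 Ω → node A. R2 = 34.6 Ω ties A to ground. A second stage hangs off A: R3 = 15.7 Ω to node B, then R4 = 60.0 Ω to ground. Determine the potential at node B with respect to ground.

Node A sees R2 in parallel with the series input of stage 2, R3 + R4 = 75.70 Ω.
R2 ‖ (R3+R4) = 23.75 Ω.
V_A = 16.0 × 23.75/(2.27 + 23.75) = 14.60 V.
V_B = V_A × 0.7926 = 11.58 V.

V_B ≈ 11.6 V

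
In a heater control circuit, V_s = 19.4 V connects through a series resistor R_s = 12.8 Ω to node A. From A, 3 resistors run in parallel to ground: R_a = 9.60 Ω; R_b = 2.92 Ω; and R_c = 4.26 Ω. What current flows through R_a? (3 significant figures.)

I ≈ 0.208 A

Equivalent of the parallel group: R_p = 1.468 Ω.
Node voltage V_A = V_s · R_p/(R_s + R_p) = 19.4 × 0.1029 = 1.996 V.
Branch current I = V_A/R_a = 1.996/9.60 = 0.2079 A.
(Equivalently: I_total = 1.360 A, then current-divider fraction G_k/ΣG = 0.1529.)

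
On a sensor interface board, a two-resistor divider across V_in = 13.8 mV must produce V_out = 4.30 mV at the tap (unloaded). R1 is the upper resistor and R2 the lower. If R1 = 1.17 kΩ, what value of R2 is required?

Required fraction k = V_out/V_in = 0.3116.
So R2 = R1 · V_out/(V_in − V_out) = 1.17 × 4.30/(13.8 − 4.30) = 1.17 × 0.4526 = 0.5296 kΩ.

R2 ≈ 0.530 kΩ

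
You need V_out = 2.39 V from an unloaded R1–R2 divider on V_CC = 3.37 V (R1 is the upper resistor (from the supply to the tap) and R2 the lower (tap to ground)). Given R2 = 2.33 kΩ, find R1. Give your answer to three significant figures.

R1 ≈ 0.955 kΩ

The divider ratio is R2/(R1+R2) = 2.39/3.37 = 0.7092.
Rearranging, R1 = R2·(1−k)/k = 2.33 × 0.4100 = 0.9554 kΩ.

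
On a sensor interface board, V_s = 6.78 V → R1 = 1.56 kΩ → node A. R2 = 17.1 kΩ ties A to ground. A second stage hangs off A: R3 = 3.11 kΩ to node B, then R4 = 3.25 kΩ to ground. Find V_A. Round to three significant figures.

Node A sees R2 in parallel with the series input of stage 2, R3 + R4 = 6.360 kΩ.
R2 ‖ (R3+R4) = 4.636 kΩ.
V_A = 6.78 × 4.636/(1.56 + 4.636) = 5.073 V.

V_A ≈ 5.07 V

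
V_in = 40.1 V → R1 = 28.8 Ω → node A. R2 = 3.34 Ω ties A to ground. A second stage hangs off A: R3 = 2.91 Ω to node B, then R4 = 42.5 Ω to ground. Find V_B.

The second stage (R3 + R4 = 45.41 Ω) loads node A in parallel with R2.
R2 ‖ (R3+R4) = 3.111 Ω.
V_A = 40.1 × 3.111/(28.8 + 3.111) = 3.910 V.
Then the unloaded second divider: V_B = V_A × R4/(R3+R4) = 3.910 × 0.9359 = 3.659 V.

V_B ≈ 3.66 V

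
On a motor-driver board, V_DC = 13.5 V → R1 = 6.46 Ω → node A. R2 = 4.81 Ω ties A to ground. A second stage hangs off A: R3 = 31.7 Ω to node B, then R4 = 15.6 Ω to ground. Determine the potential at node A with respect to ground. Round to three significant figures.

Node A sees R2 in parallel with the series input of stage 2, R3 + R4 = 47.30 Ω.
Effective lower resistance at A: R2 ‖ 47.30 = 4.366 Ω.
So V_A = 13.5 × 0.4033 = 5.444 V.

V_A ≈ 5.44 V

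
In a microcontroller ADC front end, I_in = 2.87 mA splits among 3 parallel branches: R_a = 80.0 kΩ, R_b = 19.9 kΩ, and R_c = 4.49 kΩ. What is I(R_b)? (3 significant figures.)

ΣG = 1/80.0 + 1/19.9 + 1/4.49 = 0.2855.
By the current-divider rule, I = I_in · G_k/ΣG = 2.87 × 0.1760 = 0.5052 mA.

I ≈ 0.505 mA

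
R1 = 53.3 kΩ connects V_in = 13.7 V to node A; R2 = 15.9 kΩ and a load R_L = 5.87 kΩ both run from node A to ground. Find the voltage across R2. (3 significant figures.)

V_out ≈ 1.02 V

First combine the lower leg with the load: R2 ‖ R_L = 4.287 kΩ.
Now apply the divider: V_out = 13.7 × 0.07445 = 1.020 V.
(Unloaded it would be 3.15 V; the load pulls it down.)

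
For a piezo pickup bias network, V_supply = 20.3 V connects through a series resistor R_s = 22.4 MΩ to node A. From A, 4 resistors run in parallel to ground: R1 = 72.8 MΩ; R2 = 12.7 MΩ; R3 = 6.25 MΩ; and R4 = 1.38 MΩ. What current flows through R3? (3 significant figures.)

Parallel bank: R_p = 1/(1/72.8 + 1/12.7 + 1/6.25 + 1/1.38) = 1.023 MΩ.
V_A by voltage divider: V_A = 20.3 × 1.023/(22.4 + 1.023) = 0.8870 V.
I(R3) = V_A / R3 = 0.8870/6.25 = 0.1419 µA.

I ≈ 0.142 µA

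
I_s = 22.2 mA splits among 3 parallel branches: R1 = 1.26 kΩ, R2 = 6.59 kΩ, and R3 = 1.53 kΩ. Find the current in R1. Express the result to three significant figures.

Conductances: ΣG = 1/1.26 + 1/6.59 + 1/1.53 = 1.599 (1/kΩ).
By the current-divider rule, I = I_s · G_k/ΣG = 22.2 × 0.4963 = 11.02 mA.

I ≈ 11.0 mA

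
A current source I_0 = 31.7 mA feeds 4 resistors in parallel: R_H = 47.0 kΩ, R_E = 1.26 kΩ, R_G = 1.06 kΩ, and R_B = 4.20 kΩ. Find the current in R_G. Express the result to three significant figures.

I ≈ 15.0 mA

Conductances: ΣG = 1/47.0 + 1/1.26 + 1/1.06 + 1/4.20 = 1.996 (1/kΩ).
R_G takes the fraction G_k/ΣG = 0.9434/1.996 = 0.4725, so I = 31.7 × 0.4725 = 14.98 mA.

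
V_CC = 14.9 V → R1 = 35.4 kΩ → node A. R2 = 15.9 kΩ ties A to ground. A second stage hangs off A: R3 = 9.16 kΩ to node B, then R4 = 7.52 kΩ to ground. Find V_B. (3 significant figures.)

Node A sees R2 in parallel with the series input of stage 2, R3 + R4 = 16.68 kΩ.
R2 ‖ (R3+R4) = 8.140 kΩ.
So V_A = 14.9 × 0.1870 = 2.786 V.
V_B = V_A × 0.4508 = 1.256 V.

V_B ≈ 1.26 V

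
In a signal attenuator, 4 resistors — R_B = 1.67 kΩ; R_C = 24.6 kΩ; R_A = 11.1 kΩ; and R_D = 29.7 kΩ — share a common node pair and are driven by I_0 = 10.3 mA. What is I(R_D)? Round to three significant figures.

I ≈ 0.454 mA

ΣG = 1/1.67 + 1/24.6 + 1/11.1 + 1/29.7 = 0.7632.
Current divider: I(R_D) = I_0 · G_k/ΣG = 10.3 × (0.03367/0.7632) = 10.3 × 0.04412 = 0.4544 mA.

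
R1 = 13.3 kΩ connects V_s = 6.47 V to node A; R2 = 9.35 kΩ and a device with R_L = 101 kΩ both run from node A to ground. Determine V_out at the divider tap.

V_out ≈ 2.53 V

First combine the lower leg with the load: R2 ‖ R_L = 8.558 kΩ.
Then V_out = V_s · R2'/(R1 + R2') = 6.47 × 8.558/21.86 = 2.533 V.
(Unloaded it would be 2.67 V; the load pulls it down.)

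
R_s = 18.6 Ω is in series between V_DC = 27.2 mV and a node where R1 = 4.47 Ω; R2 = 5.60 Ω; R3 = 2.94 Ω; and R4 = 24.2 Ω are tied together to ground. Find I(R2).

Equivalent of the parallel group: R_p = 1.276 Ω.
V_A by voltage divider: V_A = 27.2 × 1.276/(18.6 + 1.276) = 1.746 mV.
Branch current I = V_A/R2 = 1.746/5.60 = 0.3118 mA.

I ≈ 0.312 mA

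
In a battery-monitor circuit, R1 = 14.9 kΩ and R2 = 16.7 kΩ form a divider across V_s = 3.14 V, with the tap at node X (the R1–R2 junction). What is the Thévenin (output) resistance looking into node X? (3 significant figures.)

Zeroing V_s shorts the top of R1 to ground, so R_th = R1 ‖ R2 = 7.874 kΩ.

R_th ≈ 7.87 kΩ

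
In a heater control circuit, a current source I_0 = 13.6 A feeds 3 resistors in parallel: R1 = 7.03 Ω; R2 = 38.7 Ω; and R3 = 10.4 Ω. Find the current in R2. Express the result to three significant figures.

Total conductance ΣG = 1/7.03 + 1/38.7 + 1/10.4 = 0.2642 (units of 1/Ω).
R2 takes the fraction G_k/ΣG = 0.02584/0.2642 = 0.09779, so I = 13.6 × 0.09779 = 1.330 A.

I ≈ 1.33 A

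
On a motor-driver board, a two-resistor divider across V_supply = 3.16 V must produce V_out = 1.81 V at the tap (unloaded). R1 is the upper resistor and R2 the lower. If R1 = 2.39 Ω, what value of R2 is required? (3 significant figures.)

R2 ≈ 3.20 Ω

The divider ratio is R2/(R1+R2) = 1.81/3.16 = 0.5728.
So R2 = R1 · V_out/(V_supply − V_out) = 2.39 × 1.81/(3.16 − 1.81) = 2.39 × 1.341 = 3.204 Ω.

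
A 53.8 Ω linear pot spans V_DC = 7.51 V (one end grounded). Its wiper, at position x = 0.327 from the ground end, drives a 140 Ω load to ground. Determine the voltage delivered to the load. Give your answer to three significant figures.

Lower segment x·R_p = 17.59 Ω; upper segment (1−x)·R_p = 36.21 Ω.
(x·R_p) ‖ R_L = 15.63 Ω.
Loaded-divider output: V_out = 7.51 × 0.3015 = 2.264 V.

V_out ≈ 2.26 V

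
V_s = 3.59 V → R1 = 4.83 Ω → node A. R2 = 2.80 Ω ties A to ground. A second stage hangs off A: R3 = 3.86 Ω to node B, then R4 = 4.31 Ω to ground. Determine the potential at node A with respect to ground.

Looking into the second stage from A: R3 + R4 = 8.170 Ω appears in parallel with R2.
R2 ‖ (R3+R4) = 2.085 Ω.
First divider: V_A = V_s · 2.085/(4.83 + 2.085) = 1.083 V.

V_A ≈ 1.08 V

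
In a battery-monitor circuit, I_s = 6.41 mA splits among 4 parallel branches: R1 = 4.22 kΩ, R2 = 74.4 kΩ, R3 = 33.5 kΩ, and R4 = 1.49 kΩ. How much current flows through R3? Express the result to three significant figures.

ΣG = 1/4.22 + 1/74.4 + 1/33.5 + 1/1.49 = 0.9514.
Current divider: I(R3) = I_s · G_k/ΣG = 6.41 × (0.02985/0.9514) = 6.41 × 0.03138 = 0.2011 mA.

I ≈ 0.201 mA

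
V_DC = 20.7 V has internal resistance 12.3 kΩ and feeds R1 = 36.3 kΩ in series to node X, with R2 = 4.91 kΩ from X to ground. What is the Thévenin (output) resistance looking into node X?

R1' = 12.3 + 36.3 = 48.60 kΩ (source resistance + R1).
With V_DC suppressed (replaced by a short), R_th = R1' ‖ R2 = (48.60 × 4.91)/(48.60 + 4.91) = 4.459 kΩ.

R_th ≈ 4.46 kΩ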